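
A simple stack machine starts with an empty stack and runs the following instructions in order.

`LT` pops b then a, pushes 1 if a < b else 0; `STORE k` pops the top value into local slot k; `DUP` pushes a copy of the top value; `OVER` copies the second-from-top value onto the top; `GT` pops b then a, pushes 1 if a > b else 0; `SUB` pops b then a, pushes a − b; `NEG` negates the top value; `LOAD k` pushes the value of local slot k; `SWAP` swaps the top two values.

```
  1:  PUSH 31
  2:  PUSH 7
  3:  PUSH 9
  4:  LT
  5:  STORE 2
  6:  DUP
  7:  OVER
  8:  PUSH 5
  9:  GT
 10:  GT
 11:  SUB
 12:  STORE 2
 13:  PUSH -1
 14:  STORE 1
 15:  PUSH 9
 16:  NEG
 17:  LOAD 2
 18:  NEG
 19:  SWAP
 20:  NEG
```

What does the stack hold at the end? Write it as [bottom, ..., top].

PUSH 31 -> 31
PUSH 7  -> 31 7
PUSH 9  -> 31 7 9
LT      -> 31 1
STORE 2 -> 31
DUP     -> 31 31
OVER    -> 31 31 31
PUSH 5  -> 31 31 31 5
GT      -> 31 31 1
GT      -> 31 1
SUB     -> 30
STORE 2 -> (empty)
PUSH -1 -> -1
STORE 1 -> (empty)
PUSH 9  -> 9
NEG     -> -9
LOAD 2  -> -9 30
NEG     -> -9 -30
SWAP    -> -30 -9
NEG     -> -30 9

[-30, 9]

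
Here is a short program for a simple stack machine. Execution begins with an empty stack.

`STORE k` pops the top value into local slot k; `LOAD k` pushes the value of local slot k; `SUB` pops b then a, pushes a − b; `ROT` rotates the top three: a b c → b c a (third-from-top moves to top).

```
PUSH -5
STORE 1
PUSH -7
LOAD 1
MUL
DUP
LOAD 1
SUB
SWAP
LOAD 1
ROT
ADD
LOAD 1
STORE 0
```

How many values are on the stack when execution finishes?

PUSH -5 : -5
STORE 1 : (empty)
PUSH -7 : -7
LOAD 1  : -7 -5
MUL     : 35
DUP     : 35 35
LOAD 1  : 35 35 -5
SUB     : 35 40
SWAP    : 40 35
LOAD 1  : 40 35 -5
ROT     : 35 -5 40
ADD     : 35 35
LOAD 1  : 35 35 -5
STORE 0 : 35 35

2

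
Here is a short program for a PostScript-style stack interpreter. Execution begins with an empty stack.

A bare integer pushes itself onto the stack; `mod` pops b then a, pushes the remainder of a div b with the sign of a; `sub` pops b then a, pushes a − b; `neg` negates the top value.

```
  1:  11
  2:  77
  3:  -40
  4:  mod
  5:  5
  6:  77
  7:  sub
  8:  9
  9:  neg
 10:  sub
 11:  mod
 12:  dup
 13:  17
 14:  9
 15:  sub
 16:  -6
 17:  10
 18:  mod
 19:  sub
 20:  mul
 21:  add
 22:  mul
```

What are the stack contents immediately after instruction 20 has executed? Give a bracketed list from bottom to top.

[11, 37, 518]

11  → [11]
77  → [11, 77]
-40 → [11, 77, -40]
mod → [11, 37]
5   → [11, 37, 5]
77  → [11, 37, 5, 77]
sub → [11, 37, -72]
9   → [11, 37, -72, 9]
neg → [11, 37, -72, -9]
sub → [11, 37, -63]
mod → [11, 37]
dup → [11, 37, 37]
17  → [11, 37, 37, 17]
9   → [11, 37, 37, 17, 9]
sub → [11, 37, 37, 8]
-6  → [11, 37, 37, 8, -6]
10  → [11, 37, 37, 8, -6, 10]
mod → [11, 37, 37, 8, -6]
sub → [11, 37, 37, 14]
mul → [11, 37, 518]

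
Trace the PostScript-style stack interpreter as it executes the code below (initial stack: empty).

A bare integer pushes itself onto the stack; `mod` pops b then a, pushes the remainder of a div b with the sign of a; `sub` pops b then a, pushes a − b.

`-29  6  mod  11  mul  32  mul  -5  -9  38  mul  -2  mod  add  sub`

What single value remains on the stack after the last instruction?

-29 → [-29]
6   → [-29, 6]
mod → [-5]
11  → [-5, 11]
mul → [-55]
32  → [-55, 32]
mul → [-1760]
-5  → [-1760, -5]
-9  → [-1760, -5, -9]
38  → [-1760, -5, -9, 38]
mul → [-1760, -5, -342]
-2  → [-1760, -5, -342, -2]
mod → [-1760, -5, 0]
add → [-1760, -5]
sub → [-1755]

-1755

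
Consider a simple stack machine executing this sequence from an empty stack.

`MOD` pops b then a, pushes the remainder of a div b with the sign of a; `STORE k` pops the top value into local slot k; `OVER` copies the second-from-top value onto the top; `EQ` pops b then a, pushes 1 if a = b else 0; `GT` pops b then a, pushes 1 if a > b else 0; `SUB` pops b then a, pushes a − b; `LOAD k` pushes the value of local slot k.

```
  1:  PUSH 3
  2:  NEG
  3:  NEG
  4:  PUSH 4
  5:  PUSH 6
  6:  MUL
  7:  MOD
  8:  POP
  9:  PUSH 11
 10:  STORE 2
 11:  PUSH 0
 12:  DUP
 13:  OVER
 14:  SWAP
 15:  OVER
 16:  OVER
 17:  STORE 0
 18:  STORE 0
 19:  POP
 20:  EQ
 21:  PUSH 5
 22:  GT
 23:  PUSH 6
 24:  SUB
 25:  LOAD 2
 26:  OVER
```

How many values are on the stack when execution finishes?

3

PUSH 3  -> [3]
NEG     -> [-3]
NEG     -> [3]
PUSH 4  -> [3, 4]
PUSH 6  -> [3, 4, 6]
MUL     -> [3, 24]
MOD     -> [3]
POP     -> []
PUSH 11 -> [11]
STORE 2 -> []
PUSH 0  -> [0]
DUP     -> [0, 0]
OVER    -> [0, 0, 0]
SWAP    -> [0, 0, 0]
OVER    -> [0, 0, 0, 0]
OVER    -> [0, 0, 0, 0, 0]
STORE 0 -> [0, 0, 0, 0]
STORE 0 -> [0, 0, 0]
POP     -> [0, 0]
EQ      -> [1]
PUSH 5  -> [1, 5]
GT      -> [0]
PUSH 6  -> [0, 6]
SUB     -> [-6]
LOAD 2  -> [-6, 11]
OVER    -> [-6, 11, -6]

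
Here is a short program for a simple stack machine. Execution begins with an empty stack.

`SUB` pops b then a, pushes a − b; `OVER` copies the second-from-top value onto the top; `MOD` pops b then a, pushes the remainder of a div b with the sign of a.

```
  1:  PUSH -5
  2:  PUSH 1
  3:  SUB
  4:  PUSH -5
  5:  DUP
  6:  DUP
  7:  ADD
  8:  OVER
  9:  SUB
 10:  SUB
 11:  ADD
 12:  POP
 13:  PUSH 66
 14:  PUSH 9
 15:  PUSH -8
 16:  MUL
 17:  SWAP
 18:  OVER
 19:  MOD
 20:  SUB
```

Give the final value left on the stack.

PUSH -5 : -5
PUSH 1  : -5 1
SUB     : -6
PUSH -5 : -6 -5
DUP     : -6 -5 -5
DUP     : -6 -5 -5 -5
ADD     : -6 -5 -10
OVER    : -6 -5 -10 -5
SUB     : -6 -5 -5
SUB     : -6 0
ADD     : -6
POP     : (empty)
PUSH 66 : 66
PUSH 9  : 66 9
PUSH -8 : 66 9 -8
MUL     : 66 -72
SWAP    : -72 66
OVER    : -72 66 -72
MOD     : -72 66
SUB     : -138

-138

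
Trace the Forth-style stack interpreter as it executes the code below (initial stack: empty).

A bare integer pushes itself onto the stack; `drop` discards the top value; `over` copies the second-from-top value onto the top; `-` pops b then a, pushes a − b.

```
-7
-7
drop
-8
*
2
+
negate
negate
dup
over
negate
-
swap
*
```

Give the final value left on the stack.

-7     → [-7]
-7     → [-7, -7]
drop   → [-7]
-8     → [-7, -8]
*      → [56]
2      → [56, 2]
+      → [58]
negate → [-58]
negate → [58]
dup    → [58, 58]
over   → [58, 58, 58]
negate → [58, 58, -58]
-      → [58, 116]
swap   → [116, 58]
*      → [6728]

6728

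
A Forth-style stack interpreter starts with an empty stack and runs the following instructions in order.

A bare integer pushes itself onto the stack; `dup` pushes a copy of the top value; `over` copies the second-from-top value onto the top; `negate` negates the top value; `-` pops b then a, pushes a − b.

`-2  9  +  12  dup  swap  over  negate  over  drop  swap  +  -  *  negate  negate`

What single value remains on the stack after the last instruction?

84

-2     -> -2
9      -> -2 9
+      -> 7
12     -> 7 12
dup    -> 7 12 12
swap   -> 7 12 12
over   -> 7 12 12 12
negate -> 7 12 12 -12
over   -> 7 12 12 -12 12
drop   -> 7 12 12 -12
swap   -> 7 12 -12 12
+      -> 7 12 0
-      -> 7 12
*      -> 84
negate -> -84
negate -> 84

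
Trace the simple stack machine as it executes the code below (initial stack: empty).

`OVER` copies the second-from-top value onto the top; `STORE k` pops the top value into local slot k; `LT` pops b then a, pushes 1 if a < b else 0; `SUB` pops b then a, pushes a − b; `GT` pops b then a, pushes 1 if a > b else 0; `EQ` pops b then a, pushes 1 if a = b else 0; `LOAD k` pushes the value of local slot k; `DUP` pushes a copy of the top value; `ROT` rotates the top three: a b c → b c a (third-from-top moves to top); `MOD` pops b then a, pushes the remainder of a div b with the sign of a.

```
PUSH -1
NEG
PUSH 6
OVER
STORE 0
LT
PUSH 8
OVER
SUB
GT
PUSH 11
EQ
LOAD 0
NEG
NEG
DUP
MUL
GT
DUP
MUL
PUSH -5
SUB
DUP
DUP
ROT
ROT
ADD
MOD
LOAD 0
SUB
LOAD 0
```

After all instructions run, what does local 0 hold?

1

PUSH -1  -1
NEG      1
PUSH 6   1 6
OVER     1 6 1
STORE 0  1 6
LT       1
PUSH 8   1 8
OVER     1 8 1
SUB      1 7
GT       0
PUSH 11  0 11
EQ       0
LOAD 0   0 1
NEG      0 -1
NEG      0 1
DUP      0 1 1
MUL      0 1
GT       0
DUP      0 0
MUL      0
PUSH -5  0 -5
SUB      5
DUP      5 5
DUP      5 5 5
ROT      5 5 5
ROT      5 5 5
ADD      5 10
MOD      5
LOAD 0   5 1
SUB      4
LOAD 0   4 1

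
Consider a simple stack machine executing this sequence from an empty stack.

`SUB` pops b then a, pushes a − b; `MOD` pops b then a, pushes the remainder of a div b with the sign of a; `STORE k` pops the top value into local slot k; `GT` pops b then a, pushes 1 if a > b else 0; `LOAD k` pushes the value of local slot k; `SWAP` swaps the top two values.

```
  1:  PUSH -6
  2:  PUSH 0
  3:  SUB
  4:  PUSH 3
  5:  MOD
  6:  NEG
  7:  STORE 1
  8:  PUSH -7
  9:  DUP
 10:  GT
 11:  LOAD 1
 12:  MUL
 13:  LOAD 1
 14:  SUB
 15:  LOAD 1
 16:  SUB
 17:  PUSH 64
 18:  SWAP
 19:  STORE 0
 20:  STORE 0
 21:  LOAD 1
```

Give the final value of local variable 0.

64

PUSH -6 → [-6]
PUSH 0  → [-6, 0]
SUB     → [-6]
PUSH 3  → [-6, 3]
MOD     → [0]
NEG     → [0]
STORE 1 → []
PUSH -7 → [-7]
DUP     → [-7, -7]
GT      → [0]
LOAD 1  → [0, 0]
MUL     → [0]
LOAD 1  → [0, 0]
SUB     → [0]
LOAD 1  → [0, 0]
SUB     → [0]
PUSH 64 → [0, 64]
SWAP    → [64, 0]
STORE 0 → [64]
STORE 0 → []
LOAD 1  → [0]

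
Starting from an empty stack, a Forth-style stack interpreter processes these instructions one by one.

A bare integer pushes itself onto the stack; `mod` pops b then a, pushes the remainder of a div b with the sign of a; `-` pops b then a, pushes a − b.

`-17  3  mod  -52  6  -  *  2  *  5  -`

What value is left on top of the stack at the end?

227

-17 -> -17
3   -> -17 3
mod -> -2
-52 -> -2 -52
6   -> -2 -52 6
-   -> -2 -58
*   -> 116
2   -> 116 2
*   -> 232
5   -> 232 5
-   -> 227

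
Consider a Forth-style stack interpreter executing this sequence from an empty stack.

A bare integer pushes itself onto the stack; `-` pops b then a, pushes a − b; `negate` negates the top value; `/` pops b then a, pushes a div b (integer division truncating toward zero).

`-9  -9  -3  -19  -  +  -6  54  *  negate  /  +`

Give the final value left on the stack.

-9     -> [-9]
-9     -> [-9, -9]
-3     -> [-9, -9, -3]
-19    -> [-9, -9, -3, -19]
-      -> [-9, -9, 16]
+      -> [-9, 7]
-6     -> [-9, 7, -6]
54     -> [-9, 7, -6, 54]
*      -> [-9, 7, -324]
negate -> [-9, 7, 324]
/      -> [-9, 0]
+      -> [-9]

-9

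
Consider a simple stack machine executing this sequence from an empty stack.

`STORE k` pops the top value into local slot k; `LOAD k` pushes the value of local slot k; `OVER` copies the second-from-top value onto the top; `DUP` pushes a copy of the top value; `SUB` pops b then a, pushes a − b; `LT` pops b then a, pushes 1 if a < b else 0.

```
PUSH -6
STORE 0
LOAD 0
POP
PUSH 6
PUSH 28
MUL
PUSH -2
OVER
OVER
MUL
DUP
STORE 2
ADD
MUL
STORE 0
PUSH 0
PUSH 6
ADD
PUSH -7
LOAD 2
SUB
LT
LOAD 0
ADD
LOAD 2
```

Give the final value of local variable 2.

-336

PUSH -6  [-6]
STORE 0  []
LOAD 0   [-6]
POP      []
PUSH 6   [6]
PUSH 28  [6, 28]
MUL      [168]
PUSH -2  [168, -2]
OVER     [168, -2, 168]
OVER     [168, -2, 168, -2]
MUL      [168, -2, -336]
DUP      [168, -2, -336, -336]
STORE 2  [168, -2, -336]
ADD      [168, -338]
MUL      [-56784]
STORE 0  []
PUSH 0   [0]
PUSH 6   [0, 6]
ADD      [6]
PUSH -7  [6, -7]
LOAD 2   [6, -7, -336]
SUB      [6, 329]
LT       [1]
LOAD 0   [1, -56784]
ADD      [-56783]
LOAD 2   [-56783, -336]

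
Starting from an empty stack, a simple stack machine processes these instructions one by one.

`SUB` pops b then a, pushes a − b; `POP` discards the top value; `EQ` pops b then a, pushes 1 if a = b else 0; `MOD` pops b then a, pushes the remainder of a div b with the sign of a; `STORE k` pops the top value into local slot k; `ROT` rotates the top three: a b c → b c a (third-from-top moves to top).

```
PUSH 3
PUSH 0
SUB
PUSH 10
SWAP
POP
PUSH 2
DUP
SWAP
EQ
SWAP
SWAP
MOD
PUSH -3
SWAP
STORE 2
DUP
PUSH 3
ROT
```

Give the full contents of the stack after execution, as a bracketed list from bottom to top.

PUSH 3  : [3]
PUSH 0  : [3, 0]
SUB     : [3]
PUSH 10 : [3, 10]
SWAP    : [10, 3]
POP     : [10]
PUSH 2  : [10, 2]
DUP     : [10, 2, 2]
SWAP    : [10, 2, 2]
EQ      : [10, 1]
SWAP    : [1, 10]
SWAP    : [10, 1]
MOD     : [0]
PUSH -3 : [0, -3]
SWAP    : [-3, 0]
STORE 2 : [-3]
DUP     : [-3, -3]
PUSH 3  : [-3, -3, 3]
ROT     : [-3, 3, -3]

[-3, 3, -3]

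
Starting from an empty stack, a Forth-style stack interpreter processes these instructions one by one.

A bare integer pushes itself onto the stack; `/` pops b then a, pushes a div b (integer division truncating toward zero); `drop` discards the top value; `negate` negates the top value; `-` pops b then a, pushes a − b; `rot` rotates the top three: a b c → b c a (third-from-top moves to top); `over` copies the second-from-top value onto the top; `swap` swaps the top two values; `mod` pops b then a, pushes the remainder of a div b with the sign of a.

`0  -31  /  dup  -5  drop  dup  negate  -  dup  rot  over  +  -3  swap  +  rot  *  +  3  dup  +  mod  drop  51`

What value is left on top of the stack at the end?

0      -> 0
-31    -> 0 -31
/      -> 0
dup    -> 0 0
-5     -> 0 0 -5
drop   -> 0 0
dup    -> 0 0 0
negate -> 0 0 0
-      -> 0 0
dup    -> 0 0 0
rot    -> 0 0 0
over   -> 0 0 0 0
+      -> 0 0 0
-3     -> 0 0 0 -3
swap   -> 0 0 -3 0
+      -> 0 0 -3
rot    -> 0 -3 0
*      -> 0 0
+      -> 0
3      -> 0 3
dup    -> 0 3 3
+      -> 0 6
mod    -> 0
drop   -> (empty)
51     -> 51

51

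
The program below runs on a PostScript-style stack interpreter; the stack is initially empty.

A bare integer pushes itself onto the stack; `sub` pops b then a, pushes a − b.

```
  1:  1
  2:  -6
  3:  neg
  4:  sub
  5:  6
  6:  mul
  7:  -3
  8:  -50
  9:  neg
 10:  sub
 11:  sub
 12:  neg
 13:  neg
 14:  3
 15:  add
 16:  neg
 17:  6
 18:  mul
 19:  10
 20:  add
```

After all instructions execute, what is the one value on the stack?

1   : 1
-6  : 1 -6
neg : 1 6
sub : -5
6   : -5 6
mul : -30
-3  : -30 -3
-50 : -30 -3 -50
neg : -30 -3 50
sub : -30 -53
sub : 23
neg : -23
neg : 23
3   : 23 3
add : 26
neg : -26
6   : -26 6
mul : -156
10  : -156 10
add : -146

-146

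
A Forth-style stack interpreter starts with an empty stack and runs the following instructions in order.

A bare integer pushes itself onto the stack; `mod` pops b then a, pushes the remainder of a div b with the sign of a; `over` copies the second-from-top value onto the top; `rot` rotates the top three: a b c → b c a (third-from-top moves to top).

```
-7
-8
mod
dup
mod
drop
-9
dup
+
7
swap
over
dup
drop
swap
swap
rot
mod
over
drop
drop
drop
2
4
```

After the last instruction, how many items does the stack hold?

-7   : -7
-8   : -7 -8
mod  : -7
dup  : -7 -7
mod  : 0
drop : (empty)
-9   : -9
dup  : -9 -9
+    : -18
7    : -18 7
swap : 7 -18
over : 7 -18 7
dup  : 7 -18 7 7
drop : 7 -18 7
swap : 7 7 -18
swap : 7 -18 7
rot  : -18 7 7
mod  : -18 0
over : -18 0 -18
drop : -18 0
drop : -18
drop : (empty)
2    : 2
4    : 2 4

2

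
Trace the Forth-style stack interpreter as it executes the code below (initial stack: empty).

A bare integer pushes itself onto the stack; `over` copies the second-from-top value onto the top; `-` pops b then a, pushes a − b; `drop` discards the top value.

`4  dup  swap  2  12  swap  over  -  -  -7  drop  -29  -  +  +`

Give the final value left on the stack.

4    -> 4
dup  -> 4 4
swap -> 4 4
2    -> 4 4 2
12   -> 4 4 2 12
swap -> 4 4 12 2
over -> 4 4 12 2 12
-    -> 4 4 12 -10
-    -> 4 4 22
-7   -> 4 4 22 -7
drop -> 4 4 22
-29  -> 4 4 22 -29
-    -> 4 4 51
+    -> 4 55
+    -> 59

59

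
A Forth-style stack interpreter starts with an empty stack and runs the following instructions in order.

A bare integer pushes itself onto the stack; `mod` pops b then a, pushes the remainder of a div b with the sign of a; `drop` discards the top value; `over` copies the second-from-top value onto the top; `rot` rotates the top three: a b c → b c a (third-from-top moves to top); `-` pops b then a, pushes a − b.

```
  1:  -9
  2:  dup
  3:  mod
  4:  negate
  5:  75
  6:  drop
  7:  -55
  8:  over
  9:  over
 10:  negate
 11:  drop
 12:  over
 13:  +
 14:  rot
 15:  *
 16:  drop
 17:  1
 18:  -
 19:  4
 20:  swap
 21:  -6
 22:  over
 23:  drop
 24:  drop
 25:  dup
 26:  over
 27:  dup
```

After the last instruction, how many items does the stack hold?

5

-9     : [-9]
dup    : [-9, -9]
mod    : [0]
negate : [0]
75     : [0, 75]
drop   : [0]
-55    : [0, -55]
over   : [0, -55, 0]
over   : [0, -55, 0, -55]
negate : [0, -55, 0, 55]
drop   : [0, -55, 0]
over   : [0, -55, 0, -55]
+      : [0, -55, -55]
rot    : [-55, -55, 0]
*      : [-55, 0]
drop   : [-55]
1      : [-55, 1]
-      : [-56]
4      : [-56, 4]
swap   : [4, -56]
-6     : [4, -56, -6]
over   : [4, -56, -6, -56]
drop   : [4, -56, -6]
drop   : [4, -56]
dup    : [4, -56, -56]
over   : [4, -56, -56, -56]
dup    : [4, -56, -56, -56, -56]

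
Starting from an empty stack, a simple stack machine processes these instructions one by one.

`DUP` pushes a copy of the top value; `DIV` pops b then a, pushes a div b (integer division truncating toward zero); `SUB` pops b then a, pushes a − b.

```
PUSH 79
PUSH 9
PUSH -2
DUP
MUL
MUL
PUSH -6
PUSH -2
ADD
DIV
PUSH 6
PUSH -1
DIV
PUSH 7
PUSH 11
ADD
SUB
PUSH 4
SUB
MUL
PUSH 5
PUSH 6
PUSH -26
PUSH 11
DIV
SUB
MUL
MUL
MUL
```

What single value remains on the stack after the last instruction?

353920

PUSH 79   [79]
PUSH 9    [79, 9]
PUSH -2   [79, 9, -2]
DUP       [79, 9, -2, -2]
MUL       [79, 9, 4]
MUL       [79, 36]
PUSH -6   [79, 36, -6]
PUSH -2   [79, 36, -6, -2]
ADD       [79, 36, -8]
DIV       [79, -4]
PUSH 6    [79, -4, 6]
PUSH -1   [79, -4, 6, -1]
DIV       [79, -4, -6]
PUSH 7    [79, -4, -6, 7]
PUSH 11   [79, -4, -6, 7, 11]
ADD       [79, -4, -6, 18]
SUB       [79, -4, -24]
PUSH 4    [79, -4, -24, 4]
SUB       [79, -4, -28]
MUL       [79, 112]
PUSH 5    [79, 112, 5]
PUSH 6    [79, 112, 5, 6]
PUSH -26  [79, 112, 5, 6, -26]
PUSH 11   [79, 112, 5, 6, -26, 11]
DIV       [79, 112, 5, 6, -2]
SUB       [79, 112, 5, 8]
MUL       [79, 112, 40]
MUL       [79, 4480]
MUL       [353920]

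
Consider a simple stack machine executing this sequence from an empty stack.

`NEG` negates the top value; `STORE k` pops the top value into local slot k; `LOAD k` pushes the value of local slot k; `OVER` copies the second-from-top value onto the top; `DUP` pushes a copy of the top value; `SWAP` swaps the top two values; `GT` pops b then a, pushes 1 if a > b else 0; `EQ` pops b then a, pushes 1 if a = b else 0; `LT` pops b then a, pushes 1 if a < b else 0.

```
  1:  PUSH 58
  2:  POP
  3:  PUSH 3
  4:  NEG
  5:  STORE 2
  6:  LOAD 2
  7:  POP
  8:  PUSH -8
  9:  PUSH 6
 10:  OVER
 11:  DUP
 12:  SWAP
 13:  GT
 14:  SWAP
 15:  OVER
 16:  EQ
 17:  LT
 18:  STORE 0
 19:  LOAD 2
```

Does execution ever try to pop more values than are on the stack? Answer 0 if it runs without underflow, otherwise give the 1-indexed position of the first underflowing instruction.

PUSH 58 : [58]
POP     : []
PUSH 3  : [3]
NEG     : [-3]
STORE 2 : []
LOAD 2  : [-3]
POP     : []
PUSH -8 : [-8]
PUSH 6  : [-8, 6]
OVER    : [-8, 6, -8]
DUP     : [-8, 6, -8, -8]
SWAP    : [-8, 6, -8, -8]
GT      : [-8, 6, 0]
SWAP    : [-8, 0, 6]
OVER    : [-8, 0, 6, 0]
EQ      : [-8, 0, 0]
LT      : [-8, 0]
STORE 0 : [-8]
LOAD 2  : [-8, -3]

0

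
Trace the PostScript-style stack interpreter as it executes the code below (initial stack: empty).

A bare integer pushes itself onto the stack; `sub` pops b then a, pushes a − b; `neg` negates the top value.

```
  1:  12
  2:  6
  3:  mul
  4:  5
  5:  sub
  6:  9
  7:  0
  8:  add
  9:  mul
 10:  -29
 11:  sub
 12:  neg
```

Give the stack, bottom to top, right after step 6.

[67, 9]

12  : [12]
6   : [12, 6]
mul : [72]
5   : [72, 5]
sub : [67]
9   : [67, 9]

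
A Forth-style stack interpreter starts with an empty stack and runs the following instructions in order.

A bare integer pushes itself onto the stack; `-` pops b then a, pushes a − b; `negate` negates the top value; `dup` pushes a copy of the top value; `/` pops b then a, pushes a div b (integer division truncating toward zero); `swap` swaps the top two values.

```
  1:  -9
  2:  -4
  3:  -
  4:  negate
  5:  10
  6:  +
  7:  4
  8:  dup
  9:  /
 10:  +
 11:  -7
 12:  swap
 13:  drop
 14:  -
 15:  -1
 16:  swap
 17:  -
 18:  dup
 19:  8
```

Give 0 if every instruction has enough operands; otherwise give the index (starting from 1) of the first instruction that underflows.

14

-9     -> [-9]
-4     -> [-9, -4]
-      -> [-5]
negate -> [5]
10     -> [5, 10]
+      -> [15]
4      -> [15, 4]
dup    -> [15, 4, 4]
/      -> [15, 1]
+      -> [16]
-7     -> [16, -7]
swap   -> [-7, 16]
drop   -> [-7]
-  — needs 2 operands, stack has 1 → underflow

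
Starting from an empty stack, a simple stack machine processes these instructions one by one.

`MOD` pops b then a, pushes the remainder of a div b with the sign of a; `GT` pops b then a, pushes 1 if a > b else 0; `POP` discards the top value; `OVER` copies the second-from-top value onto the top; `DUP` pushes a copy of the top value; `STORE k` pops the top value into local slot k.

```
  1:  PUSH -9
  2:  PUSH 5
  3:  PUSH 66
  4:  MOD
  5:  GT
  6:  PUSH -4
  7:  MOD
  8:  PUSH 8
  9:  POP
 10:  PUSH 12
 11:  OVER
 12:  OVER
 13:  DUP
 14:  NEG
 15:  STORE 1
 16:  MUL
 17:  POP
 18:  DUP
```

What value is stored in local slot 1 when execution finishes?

PUSH -9 : [-9]
PUSH 5  : [-9, 5]
PUSH 66 : [-9, 5, 66]
MOD     : [-9, 5]
GT      : [0]
PUSH -4 : [0, -4]
MOD     : [0]
PUSH 8  : [0, 8]
POP     : [0]
PUSH 12 : [0, 12]
OVER    : [0, 12, 0]
OVER    : [0, 12, 0, 12]
DUP     : [0, 12, 0, 12, 12]
NEG     : [0, 12, 0, 12, -12]
STORE 1 : [0, 12, 0, 12]
MUL     : [0, 12, 0]
POP     : [0, 12]
DUP     : [0, 12, 12]

-12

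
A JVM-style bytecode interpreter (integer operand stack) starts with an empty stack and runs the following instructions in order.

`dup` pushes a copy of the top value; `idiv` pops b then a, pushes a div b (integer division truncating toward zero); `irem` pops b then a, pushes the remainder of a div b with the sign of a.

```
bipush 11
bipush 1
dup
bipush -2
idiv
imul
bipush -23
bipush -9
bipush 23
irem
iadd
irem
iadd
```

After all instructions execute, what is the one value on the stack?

bipush 11   [11]
bipush 1    [11, 1]
dup         [11, 1, 1]
bipush -2   [11, 1, 1, -2]
idiv        [11, 1, 0]
imul        [11, 0]
bipush -23  [11, 0, -23]
bipush -9   [11, 0, -23, -9]
bipush 23   [11, 0, -23, -9, 23]
irem        [11, 0, -23, -9]
iadd        [11, 0, -32]
irem        [11, 0]
iadd        [11]

11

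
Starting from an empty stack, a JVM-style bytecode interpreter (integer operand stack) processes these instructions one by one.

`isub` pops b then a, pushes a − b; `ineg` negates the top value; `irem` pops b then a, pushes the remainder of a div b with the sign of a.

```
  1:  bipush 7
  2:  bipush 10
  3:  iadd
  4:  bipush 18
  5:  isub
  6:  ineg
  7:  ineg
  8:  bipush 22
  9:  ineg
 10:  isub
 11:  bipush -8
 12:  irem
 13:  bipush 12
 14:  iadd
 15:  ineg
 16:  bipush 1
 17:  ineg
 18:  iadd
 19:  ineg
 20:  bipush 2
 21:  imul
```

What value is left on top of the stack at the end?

36

bipush 7  -> 7
bipush 10 -> 7 10
iadd      -> 17
bipush 18 -> 17 18
isub      -> -1
ineg      -> 1
ineg      -> -1
bipush 22 -> -1 22
ineg      -> -1 -22
isub      -> 21
bipush -8 -> 21 -8
irem      -> 5
bipush 12 -> 5 12
iadd      -> 17
ineg      -> -17
bipush 1  -> -17 1
ineg      -> -17 -1
iadd      -> -18
ineg      -> 18
bipush 2  -> 18 2
imul      -> 36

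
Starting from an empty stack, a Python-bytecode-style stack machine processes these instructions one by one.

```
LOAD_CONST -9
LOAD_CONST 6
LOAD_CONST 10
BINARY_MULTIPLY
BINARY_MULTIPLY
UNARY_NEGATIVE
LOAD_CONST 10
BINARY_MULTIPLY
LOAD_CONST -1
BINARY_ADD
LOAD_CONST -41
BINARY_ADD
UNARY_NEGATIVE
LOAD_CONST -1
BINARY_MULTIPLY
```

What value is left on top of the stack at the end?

5358

LOAD_CONST -9   → -9
LOAD_CONST 6    → -9 6
LOAD_CONST 10   → -9 6 10
BINARY_MULTIPLY → -9 60
BINARY_MULTIPLY → -540
UNARY_NEGATIVE  → 540
LOAD_CONST 10   → 540 10
BINARY_MULTIPLY → 5400
LOAD_CONST -1   → 5400 -1
BINARY_ADD      → 5399
LOAD_CONST -41  → 5399 -41
BINARY_ADD      → 5358
UNARY_NEGATIVE  → -5358
LOAD_CONST -1   → -5358 -1
BINARY_MULTIPLY → 5358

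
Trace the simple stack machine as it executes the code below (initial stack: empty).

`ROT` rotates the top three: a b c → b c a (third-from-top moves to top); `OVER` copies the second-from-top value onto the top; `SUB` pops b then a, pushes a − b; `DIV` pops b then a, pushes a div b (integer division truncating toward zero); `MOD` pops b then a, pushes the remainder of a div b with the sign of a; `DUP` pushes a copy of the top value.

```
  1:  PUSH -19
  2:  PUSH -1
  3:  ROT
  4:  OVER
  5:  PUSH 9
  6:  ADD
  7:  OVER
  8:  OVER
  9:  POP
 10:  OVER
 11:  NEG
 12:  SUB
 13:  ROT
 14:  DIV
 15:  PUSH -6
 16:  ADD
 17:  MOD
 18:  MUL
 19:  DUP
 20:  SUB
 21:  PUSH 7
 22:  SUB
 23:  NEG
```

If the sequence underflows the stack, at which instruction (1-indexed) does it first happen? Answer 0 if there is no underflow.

PUSH -19 : [-19]
PUSH -1  : [-19, -1]
ROT  — needs 3 operands, stack has 2 → underflow

3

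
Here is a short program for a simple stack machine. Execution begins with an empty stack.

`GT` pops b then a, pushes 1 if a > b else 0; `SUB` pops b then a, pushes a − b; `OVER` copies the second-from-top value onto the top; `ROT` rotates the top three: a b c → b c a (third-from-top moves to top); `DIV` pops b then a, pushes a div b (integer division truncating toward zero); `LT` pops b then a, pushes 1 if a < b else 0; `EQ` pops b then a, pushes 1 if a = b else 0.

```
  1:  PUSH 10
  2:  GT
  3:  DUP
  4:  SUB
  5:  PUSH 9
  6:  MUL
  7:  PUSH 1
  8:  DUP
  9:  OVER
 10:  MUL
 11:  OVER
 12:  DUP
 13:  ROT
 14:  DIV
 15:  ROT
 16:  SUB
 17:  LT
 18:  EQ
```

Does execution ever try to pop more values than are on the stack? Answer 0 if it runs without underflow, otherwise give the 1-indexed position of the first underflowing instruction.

2

PUSH 10  [10]
GT  — needs 2 operands, stack has 1 → underflow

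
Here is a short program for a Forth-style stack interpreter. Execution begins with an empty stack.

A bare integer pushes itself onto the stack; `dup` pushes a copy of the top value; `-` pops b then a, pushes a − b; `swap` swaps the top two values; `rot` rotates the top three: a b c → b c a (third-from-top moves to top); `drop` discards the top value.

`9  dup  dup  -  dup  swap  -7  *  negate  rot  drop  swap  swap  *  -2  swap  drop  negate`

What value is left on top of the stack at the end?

9       [9]
dup     [9, 9]
dup     [9, 9, 9]
-       [9, 0]
dup     [9, 0, 0]
swap    [9, 0, 0]
-7      [9, 0, 0, -7]
*       [9, 0, 0]
negate  [9, 0, 0]
rot     [0, 0, 9]
drop    [0, 0]
swap    [0, 0]
swap    [0, 0]
*       [0]
-2      [0, -2]
swap    [-2, 0]
drop    [-2]
negate  [2]

2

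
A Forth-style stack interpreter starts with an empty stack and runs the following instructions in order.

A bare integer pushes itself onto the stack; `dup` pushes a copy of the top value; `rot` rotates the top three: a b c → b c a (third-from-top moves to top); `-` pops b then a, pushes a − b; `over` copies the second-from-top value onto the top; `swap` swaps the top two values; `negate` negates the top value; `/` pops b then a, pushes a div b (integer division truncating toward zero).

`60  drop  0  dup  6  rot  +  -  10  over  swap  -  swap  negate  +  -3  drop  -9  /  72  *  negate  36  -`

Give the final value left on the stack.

60     -> 60
drop   -> (empty)
0      -> 0
dup    -> 0 0
6      -> 0 0 6
rot    -> 0 6 0
+      -> 0 6
-      -> -6
10     -> -6 10
over   -> -6 10 -6
swap   -> -6 -6 10
-      -> -6 -16
swap   -> -16 -6
negate -> -16 6
+      -> -10
-3     -> -10 -3
drop   -> -10
-9     -> -10 -9
/      -> 1
72     -> 1 72
*      -> 72
negate -> -72
36     -> -72 36
-      -> -108

-108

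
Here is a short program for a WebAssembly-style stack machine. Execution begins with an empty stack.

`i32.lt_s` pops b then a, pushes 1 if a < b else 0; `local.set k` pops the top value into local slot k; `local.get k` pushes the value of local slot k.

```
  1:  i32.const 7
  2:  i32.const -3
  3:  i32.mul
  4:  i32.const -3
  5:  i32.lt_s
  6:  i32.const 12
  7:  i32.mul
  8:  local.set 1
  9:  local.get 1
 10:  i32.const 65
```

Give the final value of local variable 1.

i32.const 7  -> [7]
i32.const -3 -> [7, -3]
i32.mul      -> [-21]
i32.const -3 -> [-21, -3]
i32.lt_s     -> [1]
i32.const 12 -> [1, 12]
i32.mul      -> [12]
local.set 1  -> []
local.get 1  -> [12]
i32.const 65 -> [12, 65]

12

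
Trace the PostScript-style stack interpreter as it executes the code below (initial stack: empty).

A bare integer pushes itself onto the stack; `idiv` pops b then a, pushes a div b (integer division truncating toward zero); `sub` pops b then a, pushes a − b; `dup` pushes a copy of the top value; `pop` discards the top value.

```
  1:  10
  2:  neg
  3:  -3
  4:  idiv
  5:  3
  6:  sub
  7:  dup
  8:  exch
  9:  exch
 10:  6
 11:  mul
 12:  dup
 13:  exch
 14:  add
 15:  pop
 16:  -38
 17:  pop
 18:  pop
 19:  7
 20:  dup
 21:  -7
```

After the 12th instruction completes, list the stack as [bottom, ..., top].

[0, 0, 0]

10   -> 10
neg  -> -10
-3   -> -10 -3
idiv -> 3
3    -> 3 3
sub  -> 0
dup  -> 0 0
exch -> 0 0
exch -> 0 0
6    -> 0 0 6
mul  -> 0 0
dup  -> 0 0 0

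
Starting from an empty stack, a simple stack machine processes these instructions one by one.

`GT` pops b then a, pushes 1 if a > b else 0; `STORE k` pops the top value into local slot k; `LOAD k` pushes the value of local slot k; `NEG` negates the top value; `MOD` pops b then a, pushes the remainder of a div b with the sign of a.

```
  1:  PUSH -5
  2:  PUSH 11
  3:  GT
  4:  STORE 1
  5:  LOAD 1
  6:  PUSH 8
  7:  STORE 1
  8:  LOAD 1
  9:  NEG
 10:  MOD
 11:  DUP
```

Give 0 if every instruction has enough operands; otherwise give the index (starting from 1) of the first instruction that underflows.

0

PUSH -5 -> -5
PUSH 11 -> -5 11
GT      -> 0
STORE 1 -> (empty)
LOAD 1  -> 0
PUSH 8  -> 0 8
STORE 1 -> 0
LOAD 1  -> 0 8
NEG     -> 0 -8
MOD     -> 0
DUP     -> 0 0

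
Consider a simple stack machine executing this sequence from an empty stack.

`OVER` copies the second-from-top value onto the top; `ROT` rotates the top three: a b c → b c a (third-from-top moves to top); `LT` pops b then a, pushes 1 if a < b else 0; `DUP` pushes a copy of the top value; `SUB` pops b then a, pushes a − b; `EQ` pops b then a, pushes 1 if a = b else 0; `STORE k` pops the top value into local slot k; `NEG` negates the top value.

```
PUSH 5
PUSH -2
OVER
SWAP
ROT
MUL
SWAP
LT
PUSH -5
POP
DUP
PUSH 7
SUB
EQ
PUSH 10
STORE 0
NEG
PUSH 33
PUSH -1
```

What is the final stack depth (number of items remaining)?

3

PUSH 5  -> [5]
PUSH -2 -> [5, -2]
OVER    -> [5, -2, 5]
SWAP    -> [5, 5, -2]
ROT     -> [5, -2, 5]
MUL     -> [5, -10]
SWAP    -> [-10, 5]
LT      -> [1]
PUSH -5 -> [1, -5]
POP     -> [1]
DUP     -> [1, 1]
PUSH 7  -> [1, 1, 7]
SUB     -> [1, -6]
EQ      -> [0]
PUSH 10 -> [0, 10]
STORE 0 -> [0]
NEG     -> [0]
PUSH 33 -> [0, 33]
PUSH -1 -> [0, 33, -1]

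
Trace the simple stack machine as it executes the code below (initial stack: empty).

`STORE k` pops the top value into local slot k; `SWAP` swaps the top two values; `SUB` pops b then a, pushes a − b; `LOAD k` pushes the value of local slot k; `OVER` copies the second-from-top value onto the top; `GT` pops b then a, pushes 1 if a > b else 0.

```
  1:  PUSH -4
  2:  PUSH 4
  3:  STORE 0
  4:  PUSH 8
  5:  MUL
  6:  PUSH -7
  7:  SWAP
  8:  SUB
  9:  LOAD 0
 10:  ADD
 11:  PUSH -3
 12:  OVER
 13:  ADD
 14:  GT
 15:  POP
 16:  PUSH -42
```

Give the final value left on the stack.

PUSH -4  : [-4]
PUSH 4   : [-4, 4]
STORE 0  : [-4]
PUSH 8   : [-4, 8]
MUL      : [-32]
PUSH -7  : [-32, -7]
SWAP     : [-7, -32]
SUB      : [25]
LOAD 0   : [25, 4]
ADD      : [29]
PUSH -3  : [29, -3]
OVER     : [29, -3, 29]
ADD      : [29, 26]
GT       : [1]
POP      : []
PUSH -42 : [-42]

-42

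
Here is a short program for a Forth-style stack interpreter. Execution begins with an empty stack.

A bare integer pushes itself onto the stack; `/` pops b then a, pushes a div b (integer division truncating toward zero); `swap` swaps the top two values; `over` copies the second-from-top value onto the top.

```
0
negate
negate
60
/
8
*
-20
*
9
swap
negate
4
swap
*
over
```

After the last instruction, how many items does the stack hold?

3

0      → [0]
negate → [0]
negate → [0]
60     → [0, 60]
/      → [0]
8      → [0, 8]
*      → [0]
-20    → [0, -20]
*      → [0]
9      → [0, 9]
swap   → [9, 0]
negate → [9, 0]
4      → [9, 0, 4]
swap   → [9, 4, 0]
*      → [9, 0]
over   → [9, 0, 9]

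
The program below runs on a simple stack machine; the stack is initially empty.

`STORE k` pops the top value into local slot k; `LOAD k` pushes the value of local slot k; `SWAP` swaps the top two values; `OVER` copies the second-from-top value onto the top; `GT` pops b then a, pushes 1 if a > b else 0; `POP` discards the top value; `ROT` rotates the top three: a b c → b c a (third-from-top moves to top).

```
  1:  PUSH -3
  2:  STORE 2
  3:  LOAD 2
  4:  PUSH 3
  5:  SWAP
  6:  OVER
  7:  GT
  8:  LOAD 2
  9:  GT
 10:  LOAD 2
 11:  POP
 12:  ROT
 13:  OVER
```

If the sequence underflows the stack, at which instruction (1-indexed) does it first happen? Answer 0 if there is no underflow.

PUSH -3 → -3
STORE 2 → (empty)
LOAD 2  → -3
PUSH 3  → -3 3
SWAP    → 3 -3
OVER    → 3 -3 3
GT      → 3 0
LOAD 2  → 3 0 -3
GT      → 3 1
LOAD 2  → 3 1 -3
POP     → 3 1
ROT  — needs 3 operands, stack has 2 → underflow

12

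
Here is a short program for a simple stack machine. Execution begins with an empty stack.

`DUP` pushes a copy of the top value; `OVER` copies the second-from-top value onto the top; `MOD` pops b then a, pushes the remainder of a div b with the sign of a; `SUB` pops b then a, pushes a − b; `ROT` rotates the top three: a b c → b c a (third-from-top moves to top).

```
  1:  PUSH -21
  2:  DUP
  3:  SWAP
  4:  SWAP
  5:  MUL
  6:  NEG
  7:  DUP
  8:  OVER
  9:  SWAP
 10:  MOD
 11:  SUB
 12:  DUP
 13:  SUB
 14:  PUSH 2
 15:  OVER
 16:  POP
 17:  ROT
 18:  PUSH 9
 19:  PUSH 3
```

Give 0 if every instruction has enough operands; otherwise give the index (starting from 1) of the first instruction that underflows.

17

PUSH -21 : -21
DUP      : -21 -21
SWAP     : -21 -21
SWAP     : -21 -21
MUL      : 441
NEG      : -441
DUP      : -441 -441
OVER     : -441 -441 -441
SWAP     : -441 -441 -441
MOD      : -441 0
SUB      : -441
DUP      : -441 -441
SUB      : 0
PUSH 2   : 0 2
OVER     : 0 2 0
POP      : 0 2
ROT  — needs 3 operands, stack has 2 → underflow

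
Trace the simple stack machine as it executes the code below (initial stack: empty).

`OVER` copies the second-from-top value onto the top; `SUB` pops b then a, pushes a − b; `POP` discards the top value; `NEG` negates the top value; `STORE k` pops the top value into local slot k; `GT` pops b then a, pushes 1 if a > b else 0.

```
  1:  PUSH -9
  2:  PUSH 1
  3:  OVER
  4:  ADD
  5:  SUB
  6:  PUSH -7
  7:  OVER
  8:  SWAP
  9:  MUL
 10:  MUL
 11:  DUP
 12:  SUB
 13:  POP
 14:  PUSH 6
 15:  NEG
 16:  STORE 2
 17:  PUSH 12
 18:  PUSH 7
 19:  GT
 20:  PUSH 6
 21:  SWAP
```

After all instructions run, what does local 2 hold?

PUSH -9 : -9
PUSH 1  : -9 1
OVER    : -9 1 -9
ADD     : -9 -8
SUB     : -1
PUSH -7 : -1 -7
OVER    : -1 -7 -1
SWAP    : -1 -1 -7
MUL     : -1 7
MUL     : -7
DUP     : -7 -7
SUB     : 0
POP     : (empty)
PUSH 6  : 6
NEG     : -6
STORE 2 : (empty)
PUSH 12 : 12
PUSH 7  : 12 7
GT      : 1
PUSH 6  : 1 6
SWAP    : 6 1

-6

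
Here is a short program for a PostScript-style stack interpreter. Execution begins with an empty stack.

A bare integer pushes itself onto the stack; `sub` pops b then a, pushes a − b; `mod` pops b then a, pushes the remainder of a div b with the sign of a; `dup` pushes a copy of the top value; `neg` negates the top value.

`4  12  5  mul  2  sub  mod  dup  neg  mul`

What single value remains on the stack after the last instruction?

4   : [4]
12  : [4, 12]
5   : [4, 12, 5]
mul : [4, 60]
2   : [4, 60, 2]
sub : [4, 58]
mod : [4]
dup : [4, 4]
neg : [4, -4]
mul : [-16]

-16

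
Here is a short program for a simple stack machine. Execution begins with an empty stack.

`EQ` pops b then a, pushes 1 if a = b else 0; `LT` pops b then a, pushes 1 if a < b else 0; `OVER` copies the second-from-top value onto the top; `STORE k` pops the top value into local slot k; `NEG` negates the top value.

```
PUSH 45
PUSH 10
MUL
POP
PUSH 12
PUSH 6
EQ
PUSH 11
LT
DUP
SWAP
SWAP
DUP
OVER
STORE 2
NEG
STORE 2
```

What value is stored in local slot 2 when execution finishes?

PUSH 45 : 45
PUSH 10 : 45 10
MUL     : 450
POP     : (empty)
PUSH 12 : 12
PUSH 6  : 12 6
EQ      : 0
PUSH 11 : 0 11
LT      : 1
DUP     : 1 1
SWAP    : 1 1
SWAP    : 1 1
DUP     : 1 1 1
OVER    : 1 1 1 1
STORE 2 : 1 1 1
NEG     : 1 1 -1
STORE 2 : 1 1

-1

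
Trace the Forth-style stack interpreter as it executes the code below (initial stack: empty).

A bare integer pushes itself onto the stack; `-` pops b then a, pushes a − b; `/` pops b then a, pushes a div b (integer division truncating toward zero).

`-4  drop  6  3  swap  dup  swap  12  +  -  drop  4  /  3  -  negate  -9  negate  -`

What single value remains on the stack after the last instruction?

-4      [-4]
drop    []
6       [6]
3       [6, 3]
swap    [3, 6]
dup     [3, 6, 6]
swap    [3, 6, 6]
12      [3, 6, 6, 12]
+       [3, 6, 18]
-       [3, -12]
drop    [3]
4       [3, 4]
/       [0]
3       [0, 3]
-       [-3]
negate  [3]
-9      [3, -9]
negate  [3, 9]
-       [-6]

-6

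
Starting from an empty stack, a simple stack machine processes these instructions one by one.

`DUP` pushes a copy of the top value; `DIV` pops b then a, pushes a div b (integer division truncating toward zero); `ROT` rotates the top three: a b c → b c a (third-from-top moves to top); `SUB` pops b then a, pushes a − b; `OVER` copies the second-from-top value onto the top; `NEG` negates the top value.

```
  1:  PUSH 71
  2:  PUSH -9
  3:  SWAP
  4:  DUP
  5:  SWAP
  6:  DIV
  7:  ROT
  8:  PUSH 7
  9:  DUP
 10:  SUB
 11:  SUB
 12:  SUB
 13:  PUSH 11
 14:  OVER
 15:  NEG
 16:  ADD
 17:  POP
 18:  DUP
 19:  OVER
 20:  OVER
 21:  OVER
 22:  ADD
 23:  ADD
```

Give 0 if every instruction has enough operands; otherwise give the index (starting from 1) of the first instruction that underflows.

7

PUSH 71 : [71]
PUSH -9 : [71, -9]
SWAP    : [-9, 71]
DUP     : [-9, 71, 71]
SWAP    : [-9, 71, 71]
DIV     : [-9, 1]
ROT  — needs 3 operands, stack has 2 → underflow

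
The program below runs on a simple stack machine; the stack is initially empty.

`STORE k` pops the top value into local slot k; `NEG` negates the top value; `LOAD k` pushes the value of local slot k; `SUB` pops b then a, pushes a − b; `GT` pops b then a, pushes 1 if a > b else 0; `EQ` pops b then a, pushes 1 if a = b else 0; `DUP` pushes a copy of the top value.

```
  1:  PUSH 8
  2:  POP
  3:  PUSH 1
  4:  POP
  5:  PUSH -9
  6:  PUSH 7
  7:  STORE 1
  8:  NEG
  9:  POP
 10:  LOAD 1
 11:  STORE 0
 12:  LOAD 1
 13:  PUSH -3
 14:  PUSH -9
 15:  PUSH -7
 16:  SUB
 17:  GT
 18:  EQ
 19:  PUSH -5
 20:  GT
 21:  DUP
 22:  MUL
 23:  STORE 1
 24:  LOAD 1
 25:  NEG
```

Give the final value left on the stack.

PUSH 8   8
POP      (empty)
PUSH 1   1
POP      (empty)
PUSH -9  -9
PUSH 7   -9 7
STORE 1  -9
NEG      9
POP      (empty)
LOAD 1   7
STORE 0  (empty)
LOAD 1   7
PUSH -3  7 -3
PUSH -9  7 -3 -9
PUSH -7  7 -3 -9 -7
SUB      7 -3 -2
GT       7 0
EQ       0
PUSH -5  0 -5
GT       1
DUP      1 1
MUL      1
STORE 1  (empty)
LOAD 1   1
NEG      -1

-1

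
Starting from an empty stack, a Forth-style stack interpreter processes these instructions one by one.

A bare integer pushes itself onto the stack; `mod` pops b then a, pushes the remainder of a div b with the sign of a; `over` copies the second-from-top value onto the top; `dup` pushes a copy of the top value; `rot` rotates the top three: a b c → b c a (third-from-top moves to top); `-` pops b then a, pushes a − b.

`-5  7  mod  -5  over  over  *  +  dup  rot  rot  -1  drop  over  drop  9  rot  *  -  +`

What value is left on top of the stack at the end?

-5   -> [-5]
7    -> [-5, 7]
mod  -> [-5]
-5   -> [-5, -5]
over -> [-5, -5, -5]
over -> [-5, -5, -5, -5]
*    -> [-5, -5, 25]
+    -> [-5, 20]
dup  -> [-5, 20, 20]
rot  -> [20, 20, -5]
rot  -> [20, -5, 20]
-1   -> [20, -5, 20, -1]
drop -> [20, -5, 20]
over -> [20, -5, 20, -5]
drop -> [20, -5, 20]
9    -> [20, -5, 20, 9]
rot  -> [20, 20, 9, -5]
*    -> [20, 20, -45]
-    -> [20, 65]
+    -> [85]

85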